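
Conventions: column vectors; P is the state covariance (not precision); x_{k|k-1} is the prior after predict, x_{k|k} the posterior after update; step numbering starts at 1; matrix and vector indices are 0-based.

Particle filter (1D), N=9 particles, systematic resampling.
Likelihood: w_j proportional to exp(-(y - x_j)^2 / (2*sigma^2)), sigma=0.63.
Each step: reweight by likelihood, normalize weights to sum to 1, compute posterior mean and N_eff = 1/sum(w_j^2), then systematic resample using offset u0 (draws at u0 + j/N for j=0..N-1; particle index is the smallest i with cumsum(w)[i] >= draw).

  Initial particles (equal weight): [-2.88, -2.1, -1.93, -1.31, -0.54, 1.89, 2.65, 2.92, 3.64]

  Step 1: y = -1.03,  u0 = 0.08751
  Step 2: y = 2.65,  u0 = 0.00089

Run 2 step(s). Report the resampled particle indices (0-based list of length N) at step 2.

resampled_idx = [4, 6, 6, 7, 7, 7, 8, 8, 8]

step 1: w=[0.0059, 0.1048, 0.1598, 0.4017, 0.3277, 0.0000, 0.0000, 0.0000, 0.0000]  mean=-1.2489  Neff=3.2753  idx=[1, 2, 3, 3, 3, 3, 4, 4, 4]
step 2: w=[0.0000, 0.0000, 0.0003, 0.0003, 0.0003, 0.0003, 0.3329, 0.3329, 0.3329]  mean=-0.5410  Neff=3.0078  idx=[4, 6, 6, 7, 7, 7, 8, 8, 8]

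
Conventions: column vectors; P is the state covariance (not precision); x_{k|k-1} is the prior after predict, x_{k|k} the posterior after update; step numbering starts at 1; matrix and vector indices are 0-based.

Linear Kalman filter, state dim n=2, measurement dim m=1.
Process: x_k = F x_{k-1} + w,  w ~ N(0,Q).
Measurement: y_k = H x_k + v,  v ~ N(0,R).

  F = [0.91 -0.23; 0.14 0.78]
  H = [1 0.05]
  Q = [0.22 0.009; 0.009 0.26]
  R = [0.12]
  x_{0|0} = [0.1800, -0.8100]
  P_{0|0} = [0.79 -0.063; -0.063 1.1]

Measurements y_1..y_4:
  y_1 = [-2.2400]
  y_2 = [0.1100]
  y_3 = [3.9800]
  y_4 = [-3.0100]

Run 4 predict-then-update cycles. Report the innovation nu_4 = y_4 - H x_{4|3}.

step 1: x^-=[0.3501, -0.6066]  P^-=[0.9588 -0.1304; -0.1304 0.9310]  S=[1.0680]  K=[0.8916; -0.0785]  nu=[-2.5598]  x^+=[-1.9321, -0.4057]  P^+=[0.1098 -0.0556; -0.0556 0.9244]
step 2: x^-=[-1.6649, -0.5869]  P^-=[0.3831 -0.1806; -0.1806 0.8124]  S=[0.4871]  K=[0.7680; -0.2873]  nu=[1.8043]  x^+=[-0.2793, -1.1053]  P^+=[0.0958 -0.0731; -0.0731 0.7722]
step 3: x^-=[0.0001, -0.9012]  P^-=[0.3708 -0.1668; -0.1668 0.7157]  S=[0.4759]  K=[0.7616; -0.2754]  nu=[4.0250]  x^+=[3.0656, -2.0097]  P^+=[0.0947 -0.0670; -0.0670 0.6796]
step 4: x^-=[3.2519, -1.1384]  P^-=[0.3625 -0.1463; -0.1463 0.6607]  S=[0.4695]  K=[0.7565; -0.2412]  nu=[-6.2050]  x^+=[-1.4420, 0.3582]  P^+=[0.0938 -0.0606; -0.0606 0.6334]

innov = [-6.2050]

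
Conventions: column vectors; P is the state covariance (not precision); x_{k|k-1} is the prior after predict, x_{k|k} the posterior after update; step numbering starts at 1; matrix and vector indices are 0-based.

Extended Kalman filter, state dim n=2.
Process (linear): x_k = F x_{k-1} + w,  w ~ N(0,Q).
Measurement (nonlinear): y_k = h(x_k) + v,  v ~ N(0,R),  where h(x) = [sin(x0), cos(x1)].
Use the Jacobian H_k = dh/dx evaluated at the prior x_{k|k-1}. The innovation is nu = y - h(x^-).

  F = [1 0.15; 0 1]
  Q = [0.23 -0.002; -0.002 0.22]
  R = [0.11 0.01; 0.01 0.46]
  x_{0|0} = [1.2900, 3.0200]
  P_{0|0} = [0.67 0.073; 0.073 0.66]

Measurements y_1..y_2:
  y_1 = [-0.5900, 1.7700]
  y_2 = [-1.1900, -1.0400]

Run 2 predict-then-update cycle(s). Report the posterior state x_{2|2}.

x_post = [4.5087, 2.8927]

step 1: x^-=[1.7430, 3.0200]  P^-=[0.9368 0.1700; 0.1700 0.8800]  H_jac=[-0.1714 0.0000; 0.0000 -0.1213]  S=[0.1375 0.0135; 0.0135 0.4729]  K=[-1.1663 -0.0102; -0.1902 -0.2202]  nu=[-1.5752, 2.7626]  x^+=[3.5520, 2.7111]  P^+=[0.7493 0.1349; 0.1349 0.8510]
step 2: x^-=[3.9586, 2.7111]  P^-=[1.0389 0.2606; 0.2606 1.0710]  H_jac=[-0.6844 0.0000; 0.0000 -0.4173]  S=[0.5966 0.0844; 0.0844 0.6465]  K=[-1.1900 -0.0128; -0.2049 -0.6645]  nu=[-0.4609, -0.1312]  x^+=[4.5087, 2.8927]  P^+=[0.1915 0.0426; 0.0426 0.7374]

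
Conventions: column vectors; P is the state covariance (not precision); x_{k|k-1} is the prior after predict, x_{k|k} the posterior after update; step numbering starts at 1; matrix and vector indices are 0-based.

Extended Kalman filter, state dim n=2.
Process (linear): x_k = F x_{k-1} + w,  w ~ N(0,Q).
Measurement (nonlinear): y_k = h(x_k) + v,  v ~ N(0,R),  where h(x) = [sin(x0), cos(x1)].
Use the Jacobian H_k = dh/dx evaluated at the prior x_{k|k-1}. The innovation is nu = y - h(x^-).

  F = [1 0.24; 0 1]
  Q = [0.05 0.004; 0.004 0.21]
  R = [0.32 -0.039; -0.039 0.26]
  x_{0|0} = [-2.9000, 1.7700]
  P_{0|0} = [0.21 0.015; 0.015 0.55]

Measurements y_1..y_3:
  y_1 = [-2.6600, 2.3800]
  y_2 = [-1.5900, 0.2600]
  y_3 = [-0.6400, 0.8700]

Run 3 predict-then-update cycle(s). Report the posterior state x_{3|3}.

x_post = [-1.6161, 0.2875]

step 1: x^-=[-2.4752, 1.7700]  P^-=[0.2989 0.1510; 0.1510 0.7600]  H_jac=[-0.7861 0.0000; 0.0000 -0.9802]  S=[0.5047 0.0773; 0.0773 0.9902]  K=[-0.4480 -0.1145; -0.1213 -0.7428]  nu=[-2.0418, 2.5779]  x^+=[-1.8556, 0.1028]  P^+=[0.1767 0.0125; 0.0125 0.1922]
step 2: x^-=[-1.8309, 0.1028]  P^-=[0.2438 0.0627; 0.0627 0.4022]  H_jac=[-0.2572 0.0000; 0.0000 -0.1026]  S=[0.3361 -0.0373; -0.0373 0.2642]  K=[-0.1923 -0.0515; -0.0664 -0.1656]  nu=[-0.6236, -0.7347]  x^+=[-1.6732, 0.2659]  P^+=[0.2314 0.0574; 0.0574 0.3943]
step 3: x^-=[-1.6094, 0.2659]  P^-=[0.3317 0.1561; 0.1561 0.6043]  H_jac=[-0.0386 0.0000; 0.0000 -0.2627]  S=[0.3205 -0.0374; -0.0374 0.3017]  K=[-0.0566 -0.1429; -0.0814 -0.5363]  nu=[0.3593, -0.0949]  x^+=[-1.6161, 0.2875]  P^+=[0.3251 0.1330; 0.1330 0.5187]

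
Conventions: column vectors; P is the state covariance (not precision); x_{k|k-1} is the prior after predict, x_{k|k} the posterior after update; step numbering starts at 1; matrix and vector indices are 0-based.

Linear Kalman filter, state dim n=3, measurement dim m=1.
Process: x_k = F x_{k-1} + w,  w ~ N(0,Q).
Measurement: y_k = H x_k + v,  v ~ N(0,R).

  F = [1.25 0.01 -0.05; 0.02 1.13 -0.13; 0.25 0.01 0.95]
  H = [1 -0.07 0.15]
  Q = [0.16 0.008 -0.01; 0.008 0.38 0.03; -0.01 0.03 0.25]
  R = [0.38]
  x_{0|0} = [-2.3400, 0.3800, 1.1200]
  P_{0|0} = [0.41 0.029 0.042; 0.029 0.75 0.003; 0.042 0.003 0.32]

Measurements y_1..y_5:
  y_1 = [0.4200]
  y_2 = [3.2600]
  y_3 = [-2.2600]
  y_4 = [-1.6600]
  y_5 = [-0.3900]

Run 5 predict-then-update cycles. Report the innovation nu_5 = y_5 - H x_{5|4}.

step 1: x^-=[-2.9772, 0.2370, 0.4828]  P^-=[0.7970 0.0627 0.1528; 0.0627 1.3435 0.0119; 0.1528 0.0119 0.5847]  S=[1.2335]  K=[0.6611; -0.0239; 0.1943]  nu=[3.3414]  x^+=[-0.7682, 0.1570, 1.1320]  P^+=[0.2578 0.0823 -0.0056; 0.0823 1.3428 0.0176; -0.0056 0.0176 0.5381]
step 2: x^-=[-1.0152, 0.0149, 0.8850]  P^-=[0.5671 0.1492 0.0399; 0.1492 2.1023 0.0222; 0.0399 0.0222 0.7499]  S=[0.9649]  K=[0.5831; 0.0056; 0.1563]  nu=[4.1435]  x^+=[1.4009, 0.0380, 1.5327]  P^+=[0.2390 0.1461 -0.0481; 0.1461 2.1023 0.0214; -0.0481 0.0214 0.7263]
step 3: x^-=[1.6748, -0.1282, 1.8067]  P^-=[0.5451 0.2554 -0.0237; 0.2554 3.0774 0.0301; -0.0237 0.0301 0.8990]  S=[0.9169]  K=[0.5711; 0.0486; 0.1189]  nu=[-4.2148]  x^+=[-0.7324, -0.3330, 1.3054]  P^+=[0.2460 0.2300 -0.0860; 0.2300 3.0752 0.0248; -0.0860 0.0248 0.8860]
step 4: x^-=[-0.9841, -0.5606, 1.0537]  P^-=[0.5634 0.3922 -0.0722; 0.3922 4.3254 0.0493; -0.0722 0.0493 1.0261]  S=[0.9101]  K=[0.5770; 0.1064; 0.0860]  nu=[-0.8732]  x^+=[-1.4879, -0.6535, 0.9786]  P^+=[0.2604 0.3363 -0.1174; 0.3363 4.3151 0.0410; -0.1174 0.0410 1.0194]
step 5: x^-=[-1.9154, -0.8955, 0.5512]  P^-=[0.5929 0.5619 -0.1091; 0.5619 5.9110 0.0948; -0.1091 0.0948 1.1334]  S=[0.9140]  K=[0.5878; 0.1776; 0.0594]  nu=[1.3800]  x^+=[-1.1042, -0.6504, 0.6331]  P^+=[0.2772 0.4665 -0.1410; 0.4665 5.8822 0.0852; -0.1410 0.0852 1.1302]

innov = [1.3800]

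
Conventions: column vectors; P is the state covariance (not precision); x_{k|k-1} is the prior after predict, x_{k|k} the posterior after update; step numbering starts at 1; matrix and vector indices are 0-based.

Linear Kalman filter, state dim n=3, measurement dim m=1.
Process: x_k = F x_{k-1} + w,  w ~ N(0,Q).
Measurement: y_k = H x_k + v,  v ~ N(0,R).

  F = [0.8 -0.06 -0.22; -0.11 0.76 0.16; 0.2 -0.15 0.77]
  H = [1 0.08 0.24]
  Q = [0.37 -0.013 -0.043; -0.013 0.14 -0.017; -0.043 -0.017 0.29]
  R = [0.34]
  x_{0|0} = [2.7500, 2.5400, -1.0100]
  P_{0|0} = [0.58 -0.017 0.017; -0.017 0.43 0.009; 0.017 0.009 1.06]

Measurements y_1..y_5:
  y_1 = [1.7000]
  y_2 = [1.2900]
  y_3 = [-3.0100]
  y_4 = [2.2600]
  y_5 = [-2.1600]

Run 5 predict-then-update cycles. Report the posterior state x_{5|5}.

x_post = [-1.0525, 0.5953, -0.1529]

step 1: x^-=[2.2698, 1.4663, -0.6087]  P^-=[0.7899 -0.1304 -0.1140; -0.1304 0.4270 0.0531; -0.1140 0.0531 0.9555]  S=[1.1141]  K=[0.6751; -0.0750; 0.1073]  nu=[-0.5410]  x^+=[1.9046, 1.5069, -0.6667]  P^+=[0.2822 -0.0740 -0.1947; -0.0740 0.4207 0.0621; -0.1947 0.0621 0.9427]
step 2: x^-=[1.5799, 0.8290, -0.3585]  P^-=[0.6750 -0.1763 -0.2562; -0.1763 0.4449 0.0776; -0.2562 0.0776 0.7998]  S=[0.9157]  K=[0.6546; -0.1333; -0.0634]  nu=[-0.2702]  x^+=[1.4031, 0.8651, -0.3414]  P^+=[0.2826 -0.0964 -0.2182; -0.0964 0.4286 0.0699; -0.2182 0.0699 0.7961]
step 3: x^-=[1.1456, 0.4485, -0.1120]  P^-=[0.6789 -0.1902 -0.2418; -0.1902 0.4521 0.0605; -0.2418 0.0605 0.7054]  S=[0.9182]  K=[0.6596; -0.1520; -0.0737]  nu=[-4.1646]  x^+=[-1.6012, 1.0815, 0.1949]  P^+=[0.2794 -0.0982 -0.1972; -0.0982 0.4309 0.0502; -0.1972 0.0502 0.7004]
step 4: x^-=[-1.3887, 1.0292, -0.3324]  P^-=[0.6644 -0.1811 -0.2135; -0.1811 0.4458 0.0360; -0.2135 0.0360 0.6597]  S=[0.9152]  K=[0.6542; -0.1495; -0.0572]  nu=[3.6462]  x^+=[0.9965, 0.4841, -0.5409]  P^+=[0.2728 -0.0916 -0.1793; -0.0916 0.4253 0.0282; -0.1793 0.0282 0.6567]
step 5: x^-=[0.8872, 0.1718, -0.2898]  P^-=[0.6506 -0.1681 -0.1976; -0.1681 0.4343 0.0193; -0.1976 0.0193 0.6436]  S=[0.9094]  K=[0.6484; -0.1416; -0.0458]  nu=[-2.9914]  x^+=[-1.0525, 0.5953, -0.1529]  P^+=[0.2682 -0.0846 -0.1706; -0.0846 0.4160 0.0134; -0.1706 0.0134 0.6417]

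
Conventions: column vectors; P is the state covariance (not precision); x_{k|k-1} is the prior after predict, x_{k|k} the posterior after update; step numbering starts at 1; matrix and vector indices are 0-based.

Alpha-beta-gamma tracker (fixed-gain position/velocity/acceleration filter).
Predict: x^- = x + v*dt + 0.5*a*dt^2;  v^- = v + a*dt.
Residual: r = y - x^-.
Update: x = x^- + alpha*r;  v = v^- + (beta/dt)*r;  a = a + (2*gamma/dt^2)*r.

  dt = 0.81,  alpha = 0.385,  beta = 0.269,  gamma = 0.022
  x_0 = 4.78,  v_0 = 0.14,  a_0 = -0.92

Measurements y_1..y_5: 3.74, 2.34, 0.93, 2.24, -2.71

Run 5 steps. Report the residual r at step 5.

step 1: x_pred=4.5916  r=-0.8516  x^+=4.2637  v^+=-0.8880  a^+=-0.9771
step 2: x_pred=3.2239  r=-0.8839  x^+=2.8836  v^+=-1.9730  a^+=-1.0364
step 3: x_pred=0.9455  r=-0.0155  x^+=0.9395  v^+=-2.8176  a^+=-1.0374
step 4: x_pred=-1.6831  r=3.9231  x^+=-0.1727  v^+=-2.3551  a^+=-0.7743
step 5: x_pred=-2.3343  r=-0.3757  x^+=-2.4790  v^+=-3.1071  a^+=-0.7995

resid = -0.3757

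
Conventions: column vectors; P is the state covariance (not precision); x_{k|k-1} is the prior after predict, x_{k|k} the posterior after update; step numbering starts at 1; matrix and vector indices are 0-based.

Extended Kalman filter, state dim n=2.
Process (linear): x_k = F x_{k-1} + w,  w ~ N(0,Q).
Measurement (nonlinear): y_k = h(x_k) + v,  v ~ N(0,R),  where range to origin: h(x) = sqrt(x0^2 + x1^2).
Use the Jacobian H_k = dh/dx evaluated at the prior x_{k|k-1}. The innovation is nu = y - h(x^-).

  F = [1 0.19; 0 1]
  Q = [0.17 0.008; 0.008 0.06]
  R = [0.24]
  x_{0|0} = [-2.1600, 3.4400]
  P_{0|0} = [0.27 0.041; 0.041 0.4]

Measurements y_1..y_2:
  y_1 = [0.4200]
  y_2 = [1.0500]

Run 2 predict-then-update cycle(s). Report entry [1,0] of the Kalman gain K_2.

K[1,0] = 0.3138

step 1: x^-=[-1.5064, 3.4400]  P^-=[0.4700 0.1250; 0.1250 0.4600]  H_jac=[-0.4011 0.9160]  S=[0.6098]  K=[-0.1214; 0.6088]  nu=[-3.3354]  x^+=[-1.1014, 1.4094]  P^+=[0.4610 0.1701; 0.1701 0.2340]
step 2: x^-=[-0.8336, 1.4094]  P^-=[0.7041 0.2225; 0.2225 0.2940]  H_jac=[-0.5091 0.8607]  S=[0.4453]  K=[-0.3749; 0.3138]  nu=[-0.5874]  x^+=[-0.6134, 1.2250]  P^+=[0.6415 0.2749; 0.2749 0.2501]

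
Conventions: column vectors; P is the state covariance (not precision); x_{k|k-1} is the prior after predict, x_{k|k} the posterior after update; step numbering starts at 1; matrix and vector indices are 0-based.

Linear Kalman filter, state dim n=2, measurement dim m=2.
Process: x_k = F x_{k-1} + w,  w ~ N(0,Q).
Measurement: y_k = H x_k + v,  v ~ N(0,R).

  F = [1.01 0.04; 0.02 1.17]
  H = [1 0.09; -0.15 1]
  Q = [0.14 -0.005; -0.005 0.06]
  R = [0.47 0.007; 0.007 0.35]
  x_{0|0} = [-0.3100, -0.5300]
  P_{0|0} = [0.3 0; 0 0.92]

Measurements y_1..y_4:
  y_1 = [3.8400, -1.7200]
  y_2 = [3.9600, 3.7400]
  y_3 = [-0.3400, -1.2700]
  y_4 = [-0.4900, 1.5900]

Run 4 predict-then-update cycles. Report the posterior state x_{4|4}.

step 1: x^-=[-0.3343, -0.6263]  P^-=[0.4475 0.0441; 0.0441 1.3195]  S=[0.9361 0.1022; 0.1022 1.6663]  K=[0.4870 -0.0437; 0.0886 0.7825]  nu=[4.2307, -1.1438]  x^+=[1.7761, -1.1465]  P^+=[0.2266 0.0221; 0.0221 0.2778]
step 2: x^-=[1.7481, -1.3058]  P^-=[0.3734 0.0387; 0.0387 0.4414]  S=[0.8539 0.0289; 0.0289 0.7882]  K=[0.4426 -0.0382; 0.0732 0.5500]  nu=[2.3295, 5.3080]  x^+=[2.5766, 1.7840]  P^+=[0.2059 0.0206; 0.0206 0.1961]
step 3: x^-=[2.6737, 2.1389]  P^-=[0.3520 0.0327; 0.0327 0.3295]  S=[0.8306 0.0161; 0.0161 0.6776]  K=[0.4282 -0.0398; 0.0658 0.4774]  nu=[-3.2062, -3.0078]  x^+=[1.4207, 0.4917]  P^+=[0.1992 0.0189; 0.0189 0.1704]
step 4: x^-=[1.4546, 0.6037]  P^-=[0.3451 0.0294; 0.0294 0.2942]  S=[0.8227 0.0107; 0.0107 0.6432]  K=[0.4232 -0.0418; 0.0621 0.4496]  nu=[-1.9990, 1.2045]  x^+=[0.5584, 1.0212]  P^+=[0.1970 0.0179; 0.0179 0.1605]

x_post = [0.5584, 1.0212]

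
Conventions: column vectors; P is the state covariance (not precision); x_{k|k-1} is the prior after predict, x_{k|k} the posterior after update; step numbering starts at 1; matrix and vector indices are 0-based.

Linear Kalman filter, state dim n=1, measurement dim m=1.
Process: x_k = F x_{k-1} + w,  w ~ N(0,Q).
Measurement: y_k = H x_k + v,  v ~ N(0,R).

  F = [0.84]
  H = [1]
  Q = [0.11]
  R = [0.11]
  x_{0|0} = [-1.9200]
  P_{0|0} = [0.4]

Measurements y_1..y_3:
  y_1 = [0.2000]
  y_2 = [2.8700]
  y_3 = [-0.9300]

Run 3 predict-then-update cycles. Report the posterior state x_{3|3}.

step 1: x^-=[-1.6128]  P^-=[0.3922]  S=[0.5022]  K=[0.7810]  nu=[1.8128]  x^+=[-0.1970]  P^+=[0.0859]
step 2: x^-=[-0.1655]  P^-=[0.1706]  S=[0.2806]  K=[0.6080]  nu=[3.0355]  x^+=[1.6801]  P^+=[0.0669]
step 3: x^-=[1.4113]  P^-=[0.1572]  S=[0.2672]  K=[0.5883]  nu=[-2.3413]  x^+=[0.0339]  P^+=[0.0647]

x_post = [0.0339]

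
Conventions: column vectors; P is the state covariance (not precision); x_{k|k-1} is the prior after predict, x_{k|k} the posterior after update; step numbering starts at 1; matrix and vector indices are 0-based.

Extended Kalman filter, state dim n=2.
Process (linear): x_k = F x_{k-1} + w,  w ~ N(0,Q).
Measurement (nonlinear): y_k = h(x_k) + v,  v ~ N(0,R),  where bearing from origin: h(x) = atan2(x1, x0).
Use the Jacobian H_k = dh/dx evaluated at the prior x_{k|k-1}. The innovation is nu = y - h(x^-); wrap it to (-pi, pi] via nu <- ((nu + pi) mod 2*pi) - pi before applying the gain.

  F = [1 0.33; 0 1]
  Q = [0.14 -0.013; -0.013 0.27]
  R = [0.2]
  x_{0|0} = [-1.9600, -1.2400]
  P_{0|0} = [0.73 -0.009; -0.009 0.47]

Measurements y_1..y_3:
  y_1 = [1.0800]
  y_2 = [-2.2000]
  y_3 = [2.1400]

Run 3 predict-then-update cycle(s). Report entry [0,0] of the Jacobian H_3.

H_jac[0,0] = 0.0245

step 1: x^-=[-2.3692, -1.2400]  P^-=[0.9152 0.1331; 0.1331 0.7400]  H_jac=[0.1734 -0.3313]  S=[0.2935]  K=[0.3906; -0.7568]  nu=[-2.5438]  x^+=[-3.3627, 0.6852]  P^+=[0.8705 0.2198; 0.2198 0.5719]
step 2: x^-=[-3.1366, 0.6852]  P^-=[1.2179 0.3956; 0.3956 0.8419]  H_jac=[-0.0665 -0.3043]  S=[0.2993]  K=[-0.6726; -0.9437]  nu=[1.1567]  x^+=[-3.9145, -0.4063]  P^+=[1.0825 0.2056; 0.2056 0.5753]
step 3: x^-=[-4.0486, -0.4063]  P^-=[1.4208 0.3824; 0.3824 0.8453]  H_jac=[0.0245 -0.2445]  S=[0.2468]  K=[-0.2376; -0.7995]  nu=[-1.1016]  x^+=[-3.7868, 0.4744]  P^+=[1.4069 0.3355; 0.3355 0.6876]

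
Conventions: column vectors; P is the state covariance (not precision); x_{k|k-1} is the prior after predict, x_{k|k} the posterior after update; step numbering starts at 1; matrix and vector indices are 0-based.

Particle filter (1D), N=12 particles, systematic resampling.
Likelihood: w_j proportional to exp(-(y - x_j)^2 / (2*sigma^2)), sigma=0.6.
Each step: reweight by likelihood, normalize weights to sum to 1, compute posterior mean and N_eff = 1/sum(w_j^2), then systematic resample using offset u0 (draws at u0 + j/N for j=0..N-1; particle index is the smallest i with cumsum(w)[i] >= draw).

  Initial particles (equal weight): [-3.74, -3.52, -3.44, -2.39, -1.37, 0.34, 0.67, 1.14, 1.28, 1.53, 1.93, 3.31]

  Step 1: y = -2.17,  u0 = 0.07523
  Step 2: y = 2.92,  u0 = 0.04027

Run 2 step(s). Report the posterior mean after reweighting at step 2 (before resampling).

step 1: w=[0.0208, 0.0508, 0.0680, 0.5975, 0.2627, 0.0001, 0.0000, 0.0000, 0.0000, 0.0000, 0.0000, 0.0000]  mean=-2.2787  Neff=2.3060  idx=[2, 3, 3, 3, 3, 3, 3, 3, 4, 4, 4, 4]
step 2: w=[0.0000, 0.0000, 0.0000, 0.0000, 0.0000, 0.0000, 0.0000, 0.0000, 0.2500, 0.2500, 0.2500, 0.2500]  mean=-1.3700  Neff=4.0000  idx=[8, 8, 8, 9, 9, 9, 10, 10, 10, 11, 11, 11]

post_mean = -1.3700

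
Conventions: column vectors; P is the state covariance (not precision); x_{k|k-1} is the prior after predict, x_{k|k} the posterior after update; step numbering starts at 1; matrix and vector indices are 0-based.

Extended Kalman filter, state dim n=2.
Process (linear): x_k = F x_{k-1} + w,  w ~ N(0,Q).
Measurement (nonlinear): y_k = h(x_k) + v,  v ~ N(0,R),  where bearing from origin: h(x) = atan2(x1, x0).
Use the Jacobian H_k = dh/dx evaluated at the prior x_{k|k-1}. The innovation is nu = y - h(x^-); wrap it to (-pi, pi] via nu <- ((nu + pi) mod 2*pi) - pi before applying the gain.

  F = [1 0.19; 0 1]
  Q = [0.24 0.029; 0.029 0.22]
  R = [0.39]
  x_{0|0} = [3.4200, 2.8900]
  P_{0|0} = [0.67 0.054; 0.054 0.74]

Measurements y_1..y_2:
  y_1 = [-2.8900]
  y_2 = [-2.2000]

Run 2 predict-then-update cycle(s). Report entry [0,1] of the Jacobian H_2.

step 1: x^-=[3.9691, 2.8900]  P^-=[0.9572 0.2236; 0.2236 0.9600]  H_jac=[-0.1199 0.1647]  S=[0.4210]  K=[-0.1852; 0.3118]  nu=[2.7638]  x^+=[3.4573, 3.7518]  P^+=[0.9428 0.2479; 0.2479 0.9191]
step 2: x^-=[4.1702, 3.7518]  P^-=[1.3102 0.4515; 0.4515 1.1391]  H_jac=[-0.1192 0.1325]  S=[0.4144]  K=[-0.2326; 0.2344]  nu=[-2.9326]  x^+=[4.8523, 3.0644]  P^+=[1.2878 0.4741; 0.4741 1.1163]

H_jac[0,1] = 0.1325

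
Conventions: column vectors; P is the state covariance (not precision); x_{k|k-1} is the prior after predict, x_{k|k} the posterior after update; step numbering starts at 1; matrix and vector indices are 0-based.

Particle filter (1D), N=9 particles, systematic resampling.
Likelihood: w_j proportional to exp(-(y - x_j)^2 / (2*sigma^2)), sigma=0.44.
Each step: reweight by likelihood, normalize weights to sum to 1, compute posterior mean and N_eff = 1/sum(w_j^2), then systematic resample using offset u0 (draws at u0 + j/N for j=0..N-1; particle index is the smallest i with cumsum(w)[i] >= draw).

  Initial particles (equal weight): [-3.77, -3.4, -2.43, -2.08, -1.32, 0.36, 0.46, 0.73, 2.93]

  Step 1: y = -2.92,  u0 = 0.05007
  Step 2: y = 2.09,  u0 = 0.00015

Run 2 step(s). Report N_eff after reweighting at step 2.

step 1: w=[0.1100, 0.3919, 0.3823, 0.1149, 0.0010, 0.0000, 0.0000, 0.0000, 0.0000]  mean=-2.9163  Neff=3.0766  idx=[0, 1, 1, 1, 1, 2, 2, 2, 3]
step 2: w=[0.0000, 0.0000, 0.0000, 0.0000, 0.0000, 0.0004, 0.0004, 0.0004, 0.9988]  mean=-2.0804  Neff=1.0023  idx=[5, 8, 8, 8, 8, 8, 8, 8, 8]

N_eff = 1.0023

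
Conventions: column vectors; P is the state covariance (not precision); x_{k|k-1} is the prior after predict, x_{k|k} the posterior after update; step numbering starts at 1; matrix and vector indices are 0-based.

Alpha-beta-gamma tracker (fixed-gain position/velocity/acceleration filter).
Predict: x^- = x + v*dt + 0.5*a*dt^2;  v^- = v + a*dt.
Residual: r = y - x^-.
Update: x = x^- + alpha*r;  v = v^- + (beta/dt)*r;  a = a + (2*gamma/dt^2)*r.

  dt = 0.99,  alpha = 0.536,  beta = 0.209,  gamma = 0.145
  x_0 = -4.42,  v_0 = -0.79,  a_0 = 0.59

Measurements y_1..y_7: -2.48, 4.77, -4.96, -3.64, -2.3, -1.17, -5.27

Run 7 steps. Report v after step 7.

v_post = -6.2087

step 1: x_pred=-4.9130  r=2.4330  x^+=-3.6089  v^+=0.3077  a^+=1.3099
step 2: x_pred=-2.6623  r=7.4323  x^+=1.3214  v^+=3.1736  a^+=3.5090
step 3: x_pred=6.1828  r=-11.1428  x^+=0.2103  v^+=4.2951  a^+=0.2120
step 4: x_pred=4.5663  r=-8.2063  x^+=0.1677  v^+=2.7726  a^+=-2.2162
step 5: x_pred=1.8265  r=-4.1265  x^+=-0.3853  v^+=-0.2926  a^+=-3.4372
step 6: x_pred=-2.3593  r=1.1893  x^+=-1.7219  v^+=-3.4443  a^+=-3.0852
step 7: x_pred=-6.6436  r=1.3736  x^+=-5.9074  v^+=-6.2087  a^+=-2.6788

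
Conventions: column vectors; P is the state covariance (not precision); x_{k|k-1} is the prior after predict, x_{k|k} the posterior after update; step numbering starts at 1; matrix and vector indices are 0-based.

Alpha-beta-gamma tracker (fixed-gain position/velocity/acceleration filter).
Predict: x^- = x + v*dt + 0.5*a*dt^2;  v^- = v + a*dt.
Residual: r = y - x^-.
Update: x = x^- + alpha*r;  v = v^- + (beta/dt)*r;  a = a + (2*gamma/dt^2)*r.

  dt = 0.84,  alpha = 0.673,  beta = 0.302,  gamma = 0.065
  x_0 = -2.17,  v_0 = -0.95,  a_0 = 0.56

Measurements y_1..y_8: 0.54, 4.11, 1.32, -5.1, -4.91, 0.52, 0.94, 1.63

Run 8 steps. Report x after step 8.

step 1: x_pred=-2.7704  r=3.3104  x^+=-0.5425  v^+=0.7106  a^+=1.1699
step 2: x_pred=0.4671  r=3.6429  x^+=2.9188  v^+=3.0030  a^+=1.8411
step 3: x_pred=6.0908  r=-4.7708  x^+=2.8801  v^+=2.8343  a^+=0.9621
step 4: x_pred=5.6003  r=-10.7003  x^+=-1.6010  v^+=-0.2046  a^+=-1.0093
step 5: x_pred=-2.1289  r=-2.7811  x^+=-4.0006  v^+=-2.0523  a^+=-1.5217
step 6: x_pred=-6.2613  r=6.7813  x^+=-1.6975  v^+=-0.8924  a^+=-0.2723
step 7: x_pred=-2.5432  r=3.4832  x^+=-0.1990  v^+=0.1311  a^+=0.3694
step 8: x_pred=0.0415  r=1.5885  x^+=1.1105  v^+=1.0126  a^+=0.6621

x_post = 1.1105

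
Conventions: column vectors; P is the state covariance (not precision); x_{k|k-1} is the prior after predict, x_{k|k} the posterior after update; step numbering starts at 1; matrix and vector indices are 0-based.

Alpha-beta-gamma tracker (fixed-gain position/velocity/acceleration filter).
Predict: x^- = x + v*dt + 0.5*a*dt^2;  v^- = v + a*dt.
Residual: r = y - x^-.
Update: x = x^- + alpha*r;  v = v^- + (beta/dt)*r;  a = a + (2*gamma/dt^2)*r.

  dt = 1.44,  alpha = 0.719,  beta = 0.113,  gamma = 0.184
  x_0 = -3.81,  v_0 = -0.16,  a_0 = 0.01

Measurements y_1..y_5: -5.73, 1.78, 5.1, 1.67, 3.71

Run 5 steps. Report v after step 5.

v_post = 4.4904

step 1: x_pred=-4.0300  r=-1.7000  x^+=-5.2523  v^+=-0.2790  a^+=-0.2917
step 2: x_pred=-5.9565  r=7.7365  x^+=-0.3940  v^+=-0.0919  a^+=1.0813
step 3: x_pred=0.5947  r=4.5053  x^+=3.8340  v^+=1.8187  a^+=1.8808
step 4: x_pred=8.4030  r=-6.7330  x^+=3.5620  v^+=3.9987  a^+=0.6859
step 5: x_pred=10.0313  r=-6.3213  x^+=5.4863  v^+=4.4904  a^+=-0.4359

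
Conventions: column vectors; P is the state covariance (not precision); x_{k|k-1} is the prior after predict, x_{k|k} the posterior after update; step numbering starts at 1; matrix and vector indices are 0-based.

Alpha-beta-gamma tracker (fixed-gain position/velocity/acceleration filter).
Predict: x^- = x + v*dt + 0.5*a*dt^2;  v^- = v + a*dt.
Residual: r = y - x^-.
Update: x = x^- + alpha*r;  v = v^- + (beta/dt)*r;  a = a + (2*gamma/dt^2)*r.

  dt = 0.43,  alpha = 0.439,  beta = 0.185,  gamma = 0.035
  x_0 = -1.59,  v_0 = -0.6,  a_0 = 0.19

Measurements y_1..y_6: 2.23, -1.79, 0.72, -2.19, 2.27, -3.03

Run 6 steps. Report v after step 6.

v_post = -0.1799

step 1: x_pred=-1.8304  r=4.0604  x^+=-0.0479  v^+=1.2286  a^+=1.7272
step 2: x_pred=0.6401  r=-2.4301  x^+=-0.4267  v^+=0.9258  a^+=0.8072
step 3: x_pred=0.0460  r=0.6740  x^+=0.3419  v^+=1.5629  a^+=1.0624
step 4: x_pred=1.1122  r=-3.3022  x^+=-0.3375  v^+=0.5990  a^+=-0.1878
step 5: x_pred=-0.0973  r=2.3673  x^+=0.9420  v^+=1.5368  a^+=0.7084
step 6: x_pred=1.6683  r=-4.6983  x^+=-0.3943  v^+=-0.1799  a^+=-1.0702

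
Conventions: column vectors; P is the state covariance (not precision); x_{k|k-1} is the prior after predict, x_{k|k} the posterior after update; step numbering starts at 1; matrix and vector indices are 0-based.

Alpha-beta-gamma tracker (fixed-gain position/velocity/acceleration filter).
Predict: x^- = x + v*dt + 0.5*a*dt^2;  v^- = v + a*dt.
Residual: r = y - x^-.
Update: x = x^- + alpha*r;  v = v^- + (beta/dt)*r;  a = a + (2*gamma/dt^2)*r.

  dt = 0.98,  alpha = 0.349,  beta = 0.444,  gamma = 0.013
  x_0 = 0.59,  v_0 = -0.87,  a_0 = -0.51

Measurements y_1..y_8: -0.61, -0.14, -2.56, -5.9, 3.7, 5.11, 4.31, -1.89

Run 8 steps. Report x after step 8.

step 1: x_pred=-0.5075  r=-0.1025  x^+=-0.5433  v^+=-1.4162  a^+=-0.5128
step 2: x_pred=-2.1774  r=2.0374  x^+=-1.4664  v^+=-0.9957  a^+=-0.4576
step 3: x_pred=-2.6619  r=0.1019  x^+=-2.6263  v^+=-1.3980  a^+=-0.4549
step 4: x_pred=-4.2148  r=-1.6852  x^+=-4.8029  v^+=-2.6073  a^+=-0.5005
step 5: x_pred=-7.5984  r=11.2984  x^+=-3.6552  v^+=2.0211  a^+=-0.1946
step 6: x_pred=-1.7680  r=6.8780  x^+=0.6324  v^+=4.9466  a^+=-0.0084
step 7: x_pred=5.4760  r=-1.1660  x^+=5.0691  v^+=4.4100  a^+=-0.0400
step 8: x_pred=9.3717  r=-11.2617  x^+=5.4414  v^+=-0.7314  a^+=-0.3449

x_post = 5.4414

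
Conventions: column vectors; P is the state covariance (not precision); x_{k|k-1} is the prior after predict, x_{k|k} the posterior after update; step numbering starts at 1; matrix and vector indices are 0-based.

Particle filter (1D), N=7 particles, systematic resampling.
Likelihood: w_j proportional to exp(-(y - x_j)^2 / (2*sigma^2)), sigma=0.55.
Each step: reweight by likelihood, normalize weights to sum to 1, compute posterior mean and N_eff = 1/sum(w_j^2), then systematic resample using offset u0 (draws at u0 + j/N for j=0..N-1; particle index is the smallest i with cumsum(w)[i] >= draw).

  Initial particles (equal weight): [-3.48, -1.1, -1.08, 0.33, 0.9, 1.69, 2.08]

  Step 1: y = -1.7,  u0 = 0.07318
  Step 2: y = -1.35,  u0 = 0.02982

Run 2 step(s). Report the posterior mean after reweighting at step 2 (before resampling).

post_mean = -1.0915

step 1: w=[0.0049, 0.5071, 0.4870, 0.0010, 0.0000, 0.0000, 0.0000]  mean=-1.1004  Neff=2.0229  idx=[1, 1, 1, 1, 2, 2, 2]
step 2: w=[0.1439, 0.1439, 0.1439, 0.1439, 0.1415, 0.1415, 0.1415]  mean=-1.0915  Neff=6.9995  idx=[0, 1, 2, 3, 4, 5, 6]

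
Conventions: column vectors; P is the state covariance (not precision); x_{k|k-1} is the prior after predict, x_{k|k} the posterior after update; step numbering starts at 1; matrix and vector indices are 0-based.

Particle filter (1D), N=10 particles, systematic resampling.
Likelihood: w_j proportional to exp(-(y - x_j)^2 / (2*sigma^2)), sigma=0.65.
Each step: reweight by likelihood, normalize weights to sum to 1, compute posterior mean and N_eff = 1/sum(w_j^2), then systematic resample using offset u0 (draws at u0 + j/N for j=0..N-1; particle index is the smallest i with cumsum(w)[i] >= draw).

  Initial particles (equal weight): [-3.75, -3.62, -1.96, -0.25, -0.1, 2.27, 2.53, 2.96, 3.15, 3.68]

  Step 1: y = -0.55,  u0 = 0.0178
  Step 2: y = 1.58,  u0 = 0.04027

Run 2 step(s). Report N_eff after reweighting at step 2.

step 1: w=[0.0000, 0.0000, 0.0534, 0.5047, 0.4418, 0.0000, 0.0000, 0.0000, 0.0000, 0.0000]  mean=-0.2749  Neff=2.2085  idx=[2, 3, 3, 3, 3, 3, 4, 4, 4, 4]
step 2: w=[0.0000, 0.0803, 0.0803, 0.0803, 0.0803, 0.0803, 0.1497, 0.1497, 0.1497, 0.1497]  mean=-0.1602  Neff=8.2092  idx=[1, 2, 3, 5, 6, 6, 7, 8, 8, 9]

N_eff = 8.2092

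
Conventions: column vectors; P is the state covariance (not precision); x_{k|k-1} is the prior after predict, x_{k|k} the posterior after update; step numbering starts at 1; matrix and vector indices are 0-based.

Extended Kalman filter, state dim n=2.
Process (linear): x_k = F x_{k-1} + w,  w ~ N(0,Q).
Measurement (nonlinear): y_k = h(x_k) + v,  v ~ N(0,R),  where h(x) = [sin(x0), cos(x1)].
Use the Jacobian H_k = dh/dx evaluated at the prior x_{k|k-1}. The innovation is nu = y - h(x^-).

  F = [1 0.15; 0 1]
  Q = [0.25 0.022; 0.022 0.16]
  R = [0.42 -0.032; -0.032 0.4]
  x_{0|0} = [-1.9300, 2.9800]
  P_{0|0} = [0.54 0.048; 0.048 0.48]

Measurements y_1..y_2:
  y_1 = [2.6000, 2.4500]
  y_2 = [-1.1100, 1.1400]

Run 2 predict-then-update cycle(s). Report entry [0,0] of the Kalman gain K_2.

K[0,0] = 0.7831

step 1: x^-=[-1.4830, 2.9800]  P^-=[0.8152 0.1420; 0.1420 0.6400]  H_jac=[0.0877 0.0000; 0.0000 -0.1609]  S=[0.4263 -0.0340; -0.0340 0.4166]  K=[0.1644 -0.0414; 0.0096 -0.2464]  nu=[3.5961, 3.4370]  x^+=[-1.0342, 2.1675]  P^+=[0.8025 0.1357; 0.1357 0.6145]
step 2: x^-=[-0.7091, 2.1675]  P^-=[1.1070 0.2499; 0.2499 0.7745]  H_jac=[0.7589 0.0000; 0.0000 -0.8272]  S=[1.0576 -0.1889; -0.1889 0.9300]  K=[0.7831 -0.0632; 0.0584 -0.6771]  nu=[-0.4588, 1.7019]  x^+=[-1.1760, 0.9884]  P^+=[0.4360 0.0609; 0.0609 0.3297]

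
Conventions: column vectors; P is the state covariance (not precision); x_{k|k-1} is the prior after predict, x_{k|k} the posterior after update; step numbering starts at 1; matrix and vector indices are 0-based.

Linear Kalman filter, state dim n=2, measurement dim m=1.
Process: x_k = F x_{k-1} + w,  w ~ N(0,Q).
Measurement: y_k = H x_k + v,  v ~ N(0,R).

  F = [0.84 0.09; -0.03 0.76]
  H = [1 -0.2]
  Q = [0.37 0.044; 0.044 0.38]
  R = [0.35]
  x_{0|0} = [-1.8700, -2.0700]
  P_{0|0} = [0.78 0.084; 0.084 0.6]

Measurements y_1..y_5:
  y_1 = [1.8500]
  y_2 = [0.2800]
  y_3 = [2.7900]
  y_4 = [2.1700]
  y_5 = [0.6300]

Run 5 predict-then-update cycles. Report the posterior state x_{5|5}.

step 1: x^-=[-1.7571, -1.5171]  P^-=[0.9379 0.1188; 0.1188 0.7234]  S=[1.2694]  K=[0.7202; -0.0204]  nu=[3.3037]  x^+=[0.6222, -1.5845]  P^+=[0.2796 0.1374; 0.1374 0.7229]
step 2: x^-=[0.3800, -1.2229]  P^-=[0.5939 0.1738; 0.1738 0.7915]  S=[0.9060]  K=[0.6171; 0.0171]  nu=[-0.3446]  x^+=[0.1674, -1.2288]  P^+=[0.2488 0.1642; 0.1642 0.7913]
step 3: x^-=[0.0300, -0.9389]  P^-=[0.5768 0.1963; 0.1963 0.8298]  S=[0.8815]  K=[0.6098; 0.0344]  nu=[2.5722]  x^+=[1.5986, -0.8505]  P^+=[0.2490 0.1778; 0.1778 0.8287]
step 4: x^-=[1.2663, -0.6943]  P^-=[0.5793 0.2074; 0.2074 0.8508]  S=[0.8803]  K=[0.6109; 0.0423]  nu=[0.7648]  x^+=[1.7335, -0.6620]  P^+=[0.2507 0.1847; 0.1847 0.8492]
step 5: x^-=[1.3966, -0.5551]  P^-=[0.5817 0.2132; 0.2132 0.8623]  S=[0.8810]  K=[0.6119; 0.0462]  nu=[-0.8776]  x^+=[0.8595, -0.5956]  P^+=[0.2518 0.1883; 0.1883 0.8604]

x_post = [0.8595, -0.5956]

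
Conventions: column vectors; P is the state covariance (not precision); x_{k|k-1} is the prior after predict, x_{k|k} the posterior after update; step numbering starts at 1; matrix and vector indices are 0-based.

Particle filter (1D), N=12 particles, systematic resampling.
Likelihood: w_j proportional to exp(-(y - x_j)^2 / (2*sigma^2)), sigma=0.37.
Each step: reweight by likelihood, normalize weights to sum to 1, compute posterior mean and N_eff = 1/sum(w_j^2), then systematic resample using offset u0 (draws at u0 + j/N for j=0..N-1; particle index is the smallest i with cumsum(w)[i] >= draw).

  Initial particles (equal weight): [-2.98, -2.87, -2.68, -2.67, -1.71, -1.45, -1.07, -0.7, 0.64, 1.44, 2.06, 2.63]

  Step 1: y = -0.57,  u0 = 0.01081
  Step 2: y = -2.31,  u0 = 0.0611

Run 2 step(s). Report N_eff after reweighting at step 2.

N_eff = 1.3613

step 1: w=[0.0000, 0.0000, 0.0000, 0.0000, 0.0061, 0.0418, 0.2838, 0.6649, 0.0034, 0.0000, 0.0000, 0.0000]  mean=-0.8380  Neff=1.9069  idx=[5, 6, 6, 6, 7, 7, 7, 7, 7, 7, 7, 7]
step 2: w=[0.8533, 0.0463, 0.0463, 0.0463, 0.0010, 0.0010, 0.0010, 0.0010, 0.0010, 0.0010, 0.0010, 0.0010]  mean=-1.3913  Neff=1.3613  idx=[0, 0, 0, 0, 0, 0, 0, 0, 0, 0, 1, 3]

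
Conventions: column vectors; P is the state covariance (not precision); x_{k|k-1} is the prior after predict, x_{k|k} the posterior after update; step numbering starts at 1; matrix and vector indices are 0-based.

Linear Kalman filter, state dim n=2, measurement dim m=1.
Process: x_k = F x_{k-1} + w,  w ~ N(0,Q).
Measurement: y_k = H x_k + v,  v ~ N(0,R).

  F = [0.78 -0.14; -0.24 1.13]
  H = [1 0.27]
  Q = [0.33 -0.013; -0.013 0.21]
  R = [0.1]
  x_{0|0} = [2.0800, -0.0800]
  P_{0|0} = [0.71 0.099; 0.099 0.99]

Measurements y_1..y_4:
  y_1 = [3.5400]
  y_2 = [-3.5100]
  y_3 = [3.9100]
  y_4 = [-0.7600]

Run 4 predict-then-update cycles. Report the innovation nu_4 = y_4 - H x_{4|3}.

step 1: x^-=[1.6336, -0.5896]  P^-=[0.7597 -0.2119; -0.2119 1.4613]  S=[0.8518]  K=[0.8247; 0.2144]  nu=[2.0656]  x^+=[3.3371, -0.1468]  P^+=[0.1804 -0.3626; -0.3626 1.4222]
step 2: x^-=[2.6235, -0.9668]  P^-=[0.5468 -0.6035; -0.6035 2.2330]  S=[0.4837]  K=[0.7936; -0.0012]  nu=[-5.8725]  x^+=[-2.0367, -0.9598]  P^+=[0.2422 -0.6030; -0.6030 2.2330]
step 3: x^-=[-1.4543, -0.5958]  P^-=[0.6528 -0.9634; -0.9634 3.4024]  S=[0.4806]  K=[0.8171; -0.0931]  nu=[5.5252]  x^+=[3.0601, -1.1100]  P^+=[0.3319 -0.9268; -0.9268 3.3982]
step 4: x^-=[2.5423, -1.9888]  P^-=[0.8010 -1.4608; -1.4608 5.0710]  S=[0.4818]  K=[0.8438; -0.1901]  nu=[-2.7653]  x^+=[0.2089, -1.4630]  P^+=[0.4579 -1.3835; -1.3835 5.0536]

innov = [-2.7653]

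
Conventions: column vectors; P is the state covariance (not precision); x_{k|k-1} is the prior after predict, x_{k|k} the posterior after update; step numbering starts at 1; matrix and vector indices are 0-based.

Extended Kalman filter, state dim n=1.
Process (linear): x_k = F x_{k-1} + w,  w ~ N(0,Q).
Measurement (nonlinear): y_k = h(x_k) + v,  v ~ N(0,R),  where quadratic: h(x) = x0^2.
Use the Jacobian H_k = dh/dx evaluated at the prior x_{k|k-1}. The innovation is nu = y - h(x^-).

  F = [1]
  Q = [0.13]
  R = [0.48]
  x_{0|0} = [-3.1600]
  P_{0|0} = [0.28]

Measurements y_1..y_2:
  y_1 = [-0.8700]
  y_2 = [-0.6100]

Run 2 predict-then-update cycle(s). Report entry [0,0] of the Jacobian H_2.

H_jac[0,0] = -2.9825

step 1: x^-=[-3.1600]  P^-=[0.4100]  H_jac=[-6.3200]  S=[16.8564]  K=[-0.1537]  nu=[-10.8556]  x^+=[-1.4913]  P^+=[0.0117]
step 2: x^-=[-1.4913]  P^-=[0.1417]  H_jac=[-2.9825]  S=[1.7402]  K=[-0.2428]  nu=[-2.8338]  x^+=[-0.8032]  P^+=[0.0391]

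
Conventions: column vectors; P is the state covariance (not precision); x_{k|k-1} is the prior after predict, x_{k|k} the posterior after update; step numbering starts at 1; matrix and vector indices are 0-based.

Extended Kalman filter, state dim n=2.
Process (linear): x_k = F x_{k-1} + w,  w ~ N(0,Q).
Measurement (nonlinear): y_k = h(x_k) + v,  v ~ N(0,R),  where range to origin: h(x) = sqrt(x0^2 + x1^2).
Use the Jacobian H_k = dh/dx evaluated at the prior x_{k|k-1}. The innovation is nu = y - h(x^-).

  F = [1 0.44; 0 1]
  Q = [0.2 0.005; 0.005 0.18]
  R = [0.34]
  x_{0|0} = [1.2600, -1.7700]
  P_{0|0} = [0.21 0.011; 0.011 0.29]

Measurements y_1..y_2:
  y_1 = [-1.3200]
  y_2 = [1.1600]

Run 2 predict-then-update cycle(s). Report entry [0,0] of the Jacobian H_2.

H_jac[0,0] = 0.9999

step 1: x^-=[0.4812, -1.7700]  P^-=[0.4758 0.1436; 0.1436 0.4700]  H_jac=[0.2623 -0.9650]  S=[0.7377]  K=[-0.0186; -0.5637]  nu=[-3.1542]  x^+=[0.5400, 0.0082]  P^+=[0.4756 0.1359; 0.1359 0.2356]
step 2: x^-=[0.5435, 0.0082]  P^-=[0.8407 0.2445; 0.2445 0.4156]  H_jac=[0.9999 0.0150]  S=[1.1880]  K=[0.7107; 0.2110]  nu=[0.6164]  x^+=[0.9816, 0.1382]  P^+=[0.2407 0.0663; 0.0663 0.3626]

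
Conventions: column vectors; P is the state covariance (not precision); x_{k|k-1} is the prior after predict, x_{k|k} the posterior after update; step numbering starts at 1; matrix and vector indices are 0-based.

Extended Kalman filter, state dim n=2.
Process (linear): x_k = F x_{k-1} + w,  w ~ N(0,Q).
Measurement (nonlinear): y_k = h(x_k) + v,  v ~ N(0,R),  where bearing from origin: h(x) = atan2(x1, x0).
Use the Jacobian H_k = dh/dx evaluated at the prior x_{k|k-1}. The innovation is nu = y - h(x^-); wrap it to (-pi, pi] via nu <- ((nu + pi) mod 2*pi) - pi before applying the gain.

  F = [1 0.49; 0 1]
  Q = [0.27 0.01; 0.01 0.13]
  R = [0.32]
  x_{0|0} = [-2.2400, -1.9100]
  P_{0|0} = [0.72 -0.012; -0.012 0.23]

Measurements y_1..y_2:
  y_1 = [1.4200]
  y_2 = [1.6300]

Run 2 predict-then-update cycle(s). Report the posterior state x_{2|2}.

step 1: x^-=[-3.1759, -1.9100]  P^-=[1.0335 0.1107; 0.1107 0.3600]  H_jac=[0.1391 -0.2312]  S=[0.3521]  K=[0.3355; -0.1927]  nu=[-2.2630]  x^+=[-3.9351, -1.4739]  P^+=[0.9938 0.1335; 0.1335 0.3469]
step 2: x^-=[-4.6573, -1.4739]  P^-=[1.4779 0.3135; 0.3135 0.4769]  H_jac=[0.0618 -0.1952]  S=[0.3362]  K=[0.0895; -0.2192]  nu=[-1.8181]  x^+=[-4.8201, -1.0753]  P^+=[1.4752 0.3201; 0.3201 0.4608]

x_post = [-4.8201, -1.0753]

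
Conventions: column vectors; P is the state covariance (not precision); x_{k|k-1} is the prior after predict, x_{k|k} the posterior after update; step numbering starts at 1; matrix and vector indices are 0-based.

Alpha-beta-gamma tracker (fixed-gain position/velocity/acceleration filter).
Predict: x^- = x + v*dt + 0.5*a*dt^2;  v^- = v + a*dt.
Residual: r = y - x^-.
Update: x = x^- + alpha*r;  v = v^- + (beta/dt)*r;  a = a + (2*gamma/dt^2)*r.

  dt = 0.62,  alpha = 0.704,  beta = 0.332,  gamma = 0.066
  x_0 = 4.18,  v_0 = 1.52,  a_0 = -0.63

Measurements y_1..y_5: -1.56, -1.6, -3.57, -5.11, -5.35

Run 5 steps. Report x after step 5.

x_post = -6.5946

step 1: x_pred=5.0013  r=-6.5613  x^+=0.3821  v^+=-2.3841  a^+=-2.8831
step 2: x_pred=-1.6501  r=0.0501  x^+=-1.6148  v^+=-4.1448  a^+=-2.8659
step 3: x_pred=-4.7354  r=1.1654  x^+=-3.9150  v^+=-5.2976  a^+=-2.4657
step 4: x_pred=-7.6734  r=2.5634  x^+=-5.8688  v^+=-5.4537  a^+=-1.5855
step 5: x_pred=-9.5548  r=4.2048  x^+=-6.5946  v^+=-4.1851  a^+=-0.1416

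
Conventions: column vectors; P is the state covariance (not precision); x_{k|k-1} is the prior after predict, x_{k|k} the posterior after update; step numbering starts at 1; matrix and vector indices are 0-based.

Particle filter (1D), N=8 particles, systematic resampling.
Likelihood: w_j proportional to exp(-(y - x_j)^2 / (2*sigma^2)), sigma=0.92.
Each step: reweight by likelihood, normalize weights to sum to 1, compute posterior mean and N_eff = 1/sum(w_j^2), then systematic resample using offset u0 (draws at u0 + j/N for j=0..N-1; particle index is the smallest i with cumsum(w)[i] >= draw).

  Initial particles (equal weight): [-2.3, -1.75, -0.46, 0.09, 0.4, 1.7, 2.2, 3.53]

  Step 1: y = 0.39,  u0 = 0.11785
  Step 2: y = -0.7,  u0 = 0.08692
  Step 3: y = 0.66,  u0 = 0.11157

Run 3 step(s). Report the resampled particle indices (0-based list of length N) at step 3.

step 1: w=[0.0044, 0.0209, 0.2045, 0.2971, 0.3133, 0.1137, 0.0452, 0.0009]  mean=0.3074  Neff=4.1042  idx=[2, 3, 3, 3, 4, 4, 5, 6]
step 2: w=[0.2380, 0.1703, 0.1703, 0.1703, 0.1205, 0.1205, 0.0082, 0.0017]  mean=0.0506  Neff=5.7860  idx=[0, 0, 1, 2, 3, 3, 4, 5]
step 3: w=[0.0772, 0.0772, 0.1336, 0.1336, 0.1336, 0.1336, 0.1556, 0.1556]  mean=0.1016  Neff=7.5906  idx=[1, 2, 3, 4, 5, 6, 7, 7]

resampled_idx = [1, 2, 3, 4, 5, 6, 7, 7]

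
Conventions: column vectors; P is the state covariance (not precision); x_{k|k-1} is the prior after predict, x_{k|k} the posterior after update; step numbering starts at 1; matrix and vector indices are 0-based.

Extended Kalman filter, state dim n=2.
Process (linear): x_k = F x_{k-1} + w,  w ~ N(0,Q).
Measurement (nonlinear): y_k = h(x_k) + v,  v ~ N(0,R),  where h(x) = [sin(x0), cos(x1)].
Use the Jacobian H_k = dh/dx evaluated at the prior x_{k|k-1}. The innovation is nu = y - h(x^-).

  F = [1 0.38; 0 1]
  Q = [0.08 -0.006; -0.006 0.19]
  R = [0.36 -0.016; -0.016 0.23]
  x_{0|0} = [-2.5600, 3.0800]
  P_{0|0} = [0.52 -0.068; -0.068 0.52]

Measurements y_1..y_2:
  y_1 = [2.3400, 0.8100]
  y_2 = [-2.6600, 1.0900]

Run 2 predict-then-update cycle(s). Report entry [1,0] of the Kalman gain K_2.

step 1: x^-=[-1.3896, 3.0800]  P^-=[0.6234 0.1236; 0.1236 0.7100]  H_jac=[0.1802 0.0000; 0.0000 -0.0616]  S=[0.3802 -0.0174; -0.0174 0.2327]  K=[0.2950 -0.0107; 0.0502 -0.1841]  nu=[3.3236, 1.8081]  x^+=[-0.4286, 2.9139]  P^+=[0.5902 0.1166; 0.1166 0.7008]
step 2: x^-=[0.6787, 2.9139]  P^-=[0.8600 0.3769; 0.3769 0.8908]  H_jac=[0.7784 0.0000; 0.0000 -0.2257]  S=[0.8810 -0.0822; -0.0822 0.2754]  K=[0.7519 -0.0844; 0.2724 -0.6488]  nu=[-3.2878, 2.0642]  x^+=[-1.9676, 0.6789]  P^+=[0.3495 0.1393; 0.1393 0.6805]

K[1,0] = 0.2724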